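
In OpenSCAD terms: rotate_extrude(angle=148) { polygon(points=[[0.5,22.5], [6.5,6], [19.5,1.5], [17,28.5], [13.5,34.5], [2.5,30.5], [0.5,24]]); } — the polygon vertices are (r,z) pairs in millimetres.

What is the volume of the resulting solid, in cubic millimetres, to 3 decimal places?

Volume = 11648.755 mm³

Profile (r,z), 7 vertices: (0.5,22.5) (6.5,6) (19.5,1.5) (17,28.5) (13.5,34.5) (2.5,30.5) (0.5,24)
edge 0: (0.5,22.5)→(6.5,6)  cross = 0.5·6 − 6.5·22.5 = -143.2500; (r_i+r_j)·cross = 7·-143.2500 = -1002.7500
edge 1: (6.5,6)→(19.5,1.5)  cross = 6.5·1.5 − 19.5·6 = -107.2500; (r_i+r_j)·cross = 26·-107.2500 = -2788.5000
edge 2: (19.5,1.5)→(17,28.5)  cross = 19.5·28.5 − 17·1.5 = 530.2500; (r_i+r_j)·cross = 36.5·530.2500 = 19354.1250
edge 3: (17,28.5)→(13.5,34.5)  cross = 17·34.5 − 13.5·28.5 = 201.7500; (r_i+r_j)·cross = 30.5·201.7500 = 6153.3750
edge 4: (13.5,34.5)→(2.5,30.5)  cross = 13.5·30.5 − 2.5·34.5 = 325.5000; (r_i+r_j)·cross = 16·325.5000 = 5208.0000
edge 5: (2.5,30.5)→(0.5,24)  cross = 2.5·24 − 0.5·30.5 = 44.7500; (r_i+r_j)·cross = 3·44.7500 = 134.2500
edge 6: (0.5,24)→(0.5,22.5)  cross = 0.5·22.5 − 0.5·24 = -0.7500; (r_i+r_j)·cross = 1·-0.7500 = -0.7500
Σcross = 851.0000 → A = |Σcross|/2 = 425.5000 mm²
Σ(r_i+r_j)·cross = 27057.7500 → first moment M = |Σ|/6 = 4509.6250
R_c = M/A = 4509.6250/425.5000 = 10.5984 mm
θ = 148° = 2.583087 rad
V = θ·R_c·A = 2.583087·10.5984·425.5000 = 11648.755 mm³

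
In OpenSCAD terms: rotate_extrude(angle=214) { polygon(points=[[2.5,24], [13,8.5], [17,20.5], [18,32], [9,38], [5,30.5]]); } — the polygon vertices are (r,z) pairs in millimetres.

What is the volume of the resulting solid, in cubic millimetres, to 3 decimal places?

Profile (r,z), 6 vertices: (2.5,24) (13,8.5) (17,20.5) (18,32) (9,38) (5,30.5)
edge 0: (2.5,24)→(13,8.5)  cross = 2.5·8.5 − 13·24 = -290.7500; (r_i+r_j)·cross = 15.5·-290.7500 = -4506.6250
edge 1: (13,8.5)→(17,20.5)  cross = 13·20.5 − 17·8.5 = 122.0000; (r_i+r_j)·cross = 30·122.0000 = 3660.0000
edge 2: (17,20.5)→(18,32)  cross = 17·32 − 18·20.5 = 175.0000; (r_i+r_j)·cross = 35·175.0000 = 6125.0000
edge 3: (18,32)→(9,38)  cross = 18·38 − 9·32 = 396.0000; (r_i+r_j)·cross = 27·396.0000 = 10692.0000
edge 4: (9,38)→(5,30.5)  cross = 9·30.5 − 5·38 = 84.5000; (r_i+r_j)·cross = 14·84.5000 = 1183.0000
edge 5: (5,30.5)→(2.5,24)  cross = 5·24 − 2.5·30.5 = 43.7500; (r_i+r_j)·cross = 7.5·43.7500 = 328.1250
Σcross = 530.5000 → A = |Σcross|/2 = 265.2500 mm²
Σ(r_i+r_j)·cross = 17481.5000 → first moment M = |Σ|/6 = 2913.5833
R_c = M/A = 2913.5833/265.2500 = 10.9843 mm
θ = 214° = 3.735005 rad
V = θ·R_c·A = 3.735005·10.9843·265.2500 = 10882.247 mm³

Volume = 10882.247 mm³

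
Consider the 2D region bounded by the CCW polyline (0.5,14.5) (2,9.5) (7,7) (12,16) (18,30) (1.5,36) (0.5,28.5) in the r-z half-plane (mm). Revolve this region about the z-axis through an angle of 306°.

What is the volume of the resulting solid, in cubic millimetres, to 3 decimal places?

Volume = 12425.935 mm³

Profile (r,z), 7 vertices: (0.5,14.5) (2,9.5) (7,7) (12,16) (18,30) (1.5,36) (0.5,28.5)
edge 0: (0.5,14.5)→(2,9.5)  cross = 0.5·9.5 − 2·14.5 = -24.2500; (r_i+r_j)·cross = 2.5·-24.2500 = -60.6250
edge 1: (2,9.5)→(7,7)  cross = 2·7 − 7·9.5 = -52.5000; (r_i+r_j)·cross = 9·-52.5000 = -472.5000
edge 2: (7,7)→(12,16)  cross = 7·16 − 12·7 = 28.0000; (r_i+r_j)·cross = 19·28.0000 = 532.0000
edge 3: (12,16)→(18,30)  cross = 12·30 − 18·16 = 72.0000; (r_i+r_j)·cross = 30·72.0000 = 2160.0000
edge 4: (18,30)→(1.5,36)  cross = 18·36 − 1.5·30 = 603.0000; (r_i+r_j)·cross = 19.5·603.0000 = 11758.5000
edge 5: (1.5,36)→(0.5,28.5)  cross = 1.5·28.5 − 0.5·36 = 24.7500; (r_i+r_j)·cross = 2·24.7500 = 49.5000
edge 6: (0.5,28.5)→(0.5,14.5)  cross = 0.5·14.5 − 0.5·28.5 = -7.0000; (r_i+r_j)·cross = 1·-7.0000 = -7.0000
Σcross = 644.0000 → A = |Σcross|/2 = 322.0000 mm²
Σ(r_i+r_j)·cross = 13959.8750 → first moment M = |Σ|/6 = 2326.6458
R_c = M/A = 2326.6458/322.0000 = 7.2256 mm
θ = 306° = 5.340708 rad
V = θ·R_c·A = 5.340708·7.2256·322.0000 = 12425.935 mm³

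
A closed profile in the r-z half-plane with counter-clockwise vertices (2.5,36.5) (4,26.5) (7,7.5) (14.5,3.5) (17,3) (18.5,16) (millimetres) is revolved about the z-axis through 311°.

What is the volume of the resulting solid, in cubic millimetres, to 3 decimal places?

Volume = 14910.418 mm³

Profile (r,z), 6 vertices: (2.5,36.5) (4,26.5) (7,7.5) (14.5,3.5) (17,3) (18.5,16)
edge 0: (2.5,36.5)→(4,26.5)  cross = 2.5·26.5 − 4·36.5 = -79.7500; (r_i+r_j)·cross = 6.5·-79.7500 = -518.3750
edge 1: (4,26.5)→(7,7.5)  cross = 4·7.5 − 7·26.5 = -155.5000; (r_i+r_j)·cross = 11·-155.5000 = -1710.5000
edge 2: (7,7.5)→(14.5,3.5)  cross = 7·3.5 − 14.5·7.5 = -84.2500; (r_i+r_j)·cross = 21.5·-84.2500 = -1811.3750
edge 3: (14.5,3.5)→(17,3)  cross = 14.5·3 − 17·3.5 = -16.0000; (r_i+r_j)·cross = 31.5·-16.0000 = -504.0000
edge 4: (17,3)→(18.5,16)  cross = 17·16 − 18.5·3 = 216.5000; (r_i+r_j)·cross = 35.5·216.5000 = 7685.7500
edge 5: (18.5,16)→(2.5,36.5)  cross = 18.5·36.5 − 2.5·16 = 635.2500; (r_i+r_j)·cross = 21·635.2500 = 13340.2500
Σcross = 516.2500 → A = |Σcross|/2 = 258.1250 mm²
Σ(r_i+r_j)·cross = 16481.7500 → first moment M = |Σ|/6 = 2746.9583
R_c = M/A = 2746.9583/258.1250 = 10.6420 mm
θ = 311° = 5.427974 rad
V = θ·R_c·A = 5.427974·10.6420·258.1250 = 14910.418 mm³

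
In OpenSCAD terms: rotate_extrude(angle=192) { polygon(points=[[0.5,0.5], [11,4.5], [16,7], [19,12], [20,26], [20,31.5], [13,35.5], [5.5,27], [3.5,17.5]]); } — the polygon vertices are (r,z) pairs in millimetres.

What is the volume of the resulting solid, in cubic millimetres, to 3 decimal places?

Volume = 16338.655 mm³

Profile (r,z), 9 vertices: (0.5,0.5) (11,4.5) (16,7) (19,12) (20,26) (20,31.5) (13,35.5) (5.5,27) (3.5,17.5)
edge 0: (0.5,0.5)→(11,4.5)  cross = 0.5·4.5 − 11·0.5 = -3.2500; (r_i+r_j)·cross = 11.5·-3.2500 = -37.3750
edge 1: (11,4.5)→(16,7)  cross = 11·7 − 16·4.5 = 5.0000; (r_i+r_j)·cross = 27·5.0000 = 135.0000
edge 2: (16,7)→(19,12)  cross = 16·12 − 19·7 = 59.0000; (r_i+r_j)·cross = 35·59.0000 = 2065.0000
edge 3: (19,12)→(20,26)  cross = 19·26 − 20·12 = 254.0000; (r_i+r_j)·cross = 39·254.0000 = 9906.0000
edge 4: (20,26)→(20,31.5)  cross = 20·31.5 − 20·26 = 110.0000; (r_i+r_j)·cross = 40·110.0000 = 4400.0000
edge 5: (20,31.5)→(13,35.5)  cross = 20·35.5 − 13·31.5 = 300.5000; (r_i+r_j)·cross = 33·300.5000 = 9916.5000
edge 6: (13,35.5)→(5.5,27)  cross = 13·27 − 5.5·35.5 = 155.7500; (r_i+r_j)·cross = 18.5·155.7500 = 2881.3750
edge 7: (5.5,27)→(3.5,17.5)  cross = 5.5·17.5 − 3.5·27 = 1.7500; (r_i+r_j)·cross = 9·1.7500 = 15.7500
edge 8: (3.5,17.5)→(0.5,0.5)  cross = 3.5·0.5 − 0.5·17.5 = -7.0000; (r_i+r_j)·cross = 4·-7.0000 = -28.0000
Σcross = 875.7500 → A = |Σcross|/2 = 437.8750 mm²
Σ(r_i+r_j)·cross = 29254.2500 → first moment M = |Σ|/6 = 4875.7083
R_c = M/A = 4875.7083/437.8750 = 11.1349 mm
θ = 192° = 3.351032 rad
V = θ·R_c·A = 3.351032·11.1349·437.8750 = 16338.655 mm³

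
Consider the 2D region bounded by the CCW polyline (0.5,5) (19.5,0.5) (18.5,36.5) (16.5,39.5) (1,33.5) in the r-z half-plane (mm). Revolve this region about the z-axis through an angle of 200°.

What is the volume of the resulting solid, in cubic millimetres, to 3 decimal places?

Profile (r,z), 5 vertices: (0.5,5) (19.5,0.5) (18.5,36.5) (16.5,39.5) (1,33.5)
edge 0: (0.5,5)→(19.5,0.5)  cross = 0.5·0.5 − 19.5·5 = -97.2500; (r_i+r_j)·cross = 20·-97.2500 = -1945.0000
edge 1: (19.5,0.5)→(18.5,36.5)  cross = 19.5·36.5 − 18.5·0.5 = 702.5000; (r_i+r_j)·cross = 38·702.5000 = 26695.0000
edge 2: (18.5,36.5)→(16.5,39.5)  cross = 18.5·39.5 − 16.5·36.5 = 128.5000; (r_i+r_j)·cross = 35·128.5000 = 4497.5000
edge 3: (16.5,39.5)→(1,33.5)  cross = 16.5·33.5 − 1·39.5 = 513.2500; (r_i+r_j)·cross = 17.5·513.2500 = 8981.8750
edge 4: (1,33.5)→(0.5,5)  cross = 1·5 − 0.5·33.5 = -11.7500; (r_i+r_j)·cross = 1.5·-11.7500 = -17.6250
Σcross = 1235.2500 → A = |Σcross|/2 = 617.6250 mm²
Σ(r_i+r_j)·cross = 38211.7500 → first moment M = |Σ|/6 = 6368.6250
R_c = M/A = 6368.6250/617.6250 = 10.3115 mm
θ = 200° = 3.490659 rad
V = θ·R_c·A = 3.490659·10.3115·617.6250 = 22230.695 mm³

Volume = 22230.695 mm³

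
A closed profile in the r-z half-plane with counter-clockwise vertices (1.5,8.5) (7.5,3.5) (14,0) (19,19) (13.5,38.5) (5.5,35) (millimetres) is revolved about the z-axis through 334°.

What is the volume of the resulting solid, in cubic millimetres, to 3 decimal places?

Profile (r,z), 6 vertices: (1.5,8.5) (7.5,3.5) (14,0) (19,19) (13.5,38.5) (5.5,35)
edge 0: (1.5,8.5)→(7.5,3.5)  cross = 1.5·3.5 − 7.5·8.5 = -58.5000; (r_i+r_j)·cross = 9·-58.5000 = -526.5000
edge 1: (7.5,3.5)→(14,0)  cross = 7.5·0 − 14·3.5 = -49.0000; (r_i+r_j)·cross = 21.5·-49.0000 = -1053.5000
edge 2: (14,0)→(19,19)  cross = 14·19 − 19·0 = 266.0000; (r_i+r_j)·cross = 33·266.0000 = 8778.0000
edge 3: (19,19)→(13.5,38.5)  cross = 19·38.5 − 13.5·19 = 475.0000; (r_i+r_j)·cross = 32.5·475.0000 = 15437.5000
edge 4: (13.5,38.5)→(5.5,35)  cross = 13.5·35 − 5.5·38.5 = 260.7500; (r_i+r_j)·cross = 19·260.7500 = 4954.2500
edge 5: (5.5,35)→(1.5,8.5)  cross = 5.5·8.5 − 1.5·35 = -5.7500; (r_i+r_j)·cross = 7·-5.7500 = -40.2500
Σcross = 888.5000 → A = |Σcross|/2 = 444.2500 mm²
Σ(r_i+r_j)·cross = 27549.5000 → first moment M = |Σ|/6 = 4591.5833
R_c = M/A = 4591.5833/444.2500 = 10.3356 mm
θ = 334° = 5.829400 rad
V = θ·R_c·A = 5.829400·10.3356·444.2500 = 26766.175 mm³

Volume = 26766.175 mm³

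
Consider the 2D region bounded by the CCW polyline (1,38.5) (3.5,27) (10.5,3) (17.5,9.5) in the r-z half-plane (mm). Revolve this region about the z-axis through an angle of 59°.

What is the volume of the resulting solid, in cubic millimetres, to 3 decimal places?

Volume = 1596.919 mm³

Profile (r,z), 4 vertices: (1,38.5) (3.5,27) (10.5,3) (17.5,9.5)
edge 0: (1,38.5)→(3.5,27)  cross = 1·27 − 3.5·38.5 = -107.7500; (r_i+r_j)·cross = 4.5·-107.7500 = -484.8750
edge 1: (3.5,27)→(10.5,3)  cross = 3.5·3 − 10.5·27 = -273.0000; (r_i+r_j)·cross = 14·-273.0000 = -3822.0000
edge 2: (10.5,3)→(17.5,9.5)  cross = 10.5·9.5 − 17.5·3 = 47.2500; (r_i+r_j)·cross = 28·47.2500 = 1323.0000
edge 3: (17.5,9.5)→(1,38.5)  cross = 17.5·38.5 − 1·9.5 = 664.2500; (r_i+r_j)·cross = 18.5·664.2500 = 12288.6250
Σcross = 330.7500 → A = |Σcross|/2 = 165.3750 mm²
Σ(r_i+r_j)·cross = 9304.7500 → first moment M = |Σ|/6 = 1550.7917
R_c = M/A = 1550.7917/165.3750 = 9.3774 mm
θ = 59° = 1.029744 rad
V = θ·R_c·A = 1.029744·9.3774·165.3750 = 1596.919 mm³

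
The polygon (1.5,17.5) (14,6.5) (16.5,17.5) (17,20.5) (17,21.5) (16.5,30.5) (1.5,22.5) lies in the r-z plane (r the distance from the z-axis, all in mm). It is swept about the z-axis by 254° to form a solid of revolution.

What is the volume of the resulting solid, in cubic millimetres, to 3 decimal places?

Profile (r,z), 7 vertices: (1.5,17.5) (14,6.5) (16.5,17.5) (17,20.5) (17,21.5) (16.5,30.5) (1.5,22.5)
edge 0: (1.5,17.5)→(14,6.5)  cross = 1.5·6.5 − 14·17.5 = -235.2500; (r_i+r_j)·cross = 15.5·-235.2500 = -3646.3750
edge 1: (14,6.5)→(16.5,17.5)  cross = 14·17.5 − 16.5·6.5 = 137.7500; (r_i+r_j)·cross = 30.5·137.7500 = 4201.3750
edge 2: (16.5,17.5)→(17,20.5)  cross = 16.5·20.5 − 17·17.5 = 40.7500; (r_i+r_j)·cross = 33.5·40.7500 = 1365.1250
edge 3: (17,20.5)→(17,21.5)  cross = 17·21.5 − 17·20.5 = 17.0000; (r_i+r_j)·cross = 34·17.0000 = 578.0000
edge 4: (17,21.5)→(16.5,30.5)  cross = 17·30.5 − 16.5·21.5 = 163.7500; (r_i+r_j)·cross = 33.5·163.7500 = 5485.6250
edge 5: (16.5,30.5)→(1.5,22.5)  cross = 16.5·22.5 − 1.5·30.5 = 325.5000; (r_i+r_j)·cross = 18·325.5000 = 5859.0000
edge 6: (1.5,22.5)→(1.5,17.5)  cross = 1.5·17.5 − 1.5·22.5 = -7.5000; (r_i+r_j)·cross = 3·-7.5000 = -22.5000
Σcross = 442.0000 → A = |Σcross|/2 = 221.0000 mm²
Σ(r_i+r_j)·cross = 13820.2500 → first moment M = |Σ|/6 = 2303.3750
R_c = M/A = 2303.3750/221.0000 = 10.4225 mm
θ = 254° = 4.433136 rad
V = θ·R_c·A = 4.433136·10.4225·221.0000 = 10211.175 mm³

Volume = 10211.175 mm³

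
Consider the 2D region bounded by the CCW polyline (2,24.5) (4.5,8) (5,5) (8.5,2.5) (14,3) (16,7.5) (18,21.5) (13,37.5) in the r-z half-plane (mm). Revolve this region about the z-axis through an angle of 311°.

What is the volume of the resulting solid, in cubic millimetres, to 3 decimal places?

Profile (r,z), 8 vertices: (2,24.5) (4.5,8) (5,5) (8.5,2.5) (14,3) (16,7.5) (18,21.5) (13,37.5)
edge 0: (2,24.5)→(4.5,8)  cross = 2·8 − 4.5·24.5 = -94.2500; (r_i+r_j)·cross = 6.5·-94.2500 = -612.6250
edge 1: (4.5,8)→(5,5)  cross = 4.5·5 − 5·8 = -17.5000; (r_i+r_j)·cross = 9.5·-17.5000 = -166.2500
edge 2: (5,5)→(8.5,2.5)  cross = 5·2.5 − 8.5·5 = -30.0000; (r_i+r_j)·cross = 13.5·-30.0000 = -405.0000
edge 3: (8.5,2.5)→(14,3)  cross = 8.5·3 − 14·2.5 = -9.5000; (r_i+r_j)·cross = 22.5·-9.5000 = -213.7500
edge 4: (14,3)→(16,7.5)  cross = 14·7.5 − 16·3 = 57.0000; (r_i+r_j)·cross = 30·57.0000 = 1710.0000
edge 5: (16,7.5)→(18,21.5)  cross = 16·21.5 − 18·7.5 = 209.0000; (r_i+r_j)·cross = 34·209.0000 = 7106.0000
edge 6: (18,21.5)→(13,37.5)  cross = 18·37.5 − 13·21.5 = 395.5000; (r_i+r_j)·cross = 31·395.5000 = 12260.5000
edge 7: (13,37.5)→(2,24.5)  cross = 13·24.5 − 2·37.5 = 243.5000; (r_i+r_j)·cross = 15·243.5000 = 3652.5000
Σcross = 753.7500 → A = |Σcross|/2 = 376.8750 mm²
Σ(r_i+r_j)·cross = 23331.3750 → first moment M = |Σ|/6 = 3888.5625
R_c = M/A = 3888.5625/376.8750 = 10.3179 mm
θ = 311° = 5.427974 rad
V = θ·R_c·A = 5.427974·10.3179·376.8750 = 21107.016 mm³

Volume = 21107.016 mm³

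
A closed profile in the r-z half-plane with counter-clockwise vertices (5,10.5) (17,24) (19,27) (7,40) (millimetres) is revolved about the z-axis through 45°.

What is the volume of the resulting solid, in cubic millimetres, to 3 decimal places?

Volume = 1590.300 mm³

Profile (r,z), 4 vertices: (5,10.5) (17,24) (19,27) (7,40)
edge 0: (5,10.5)→(17,24)  cross = 5·24 − 17·10.5 = -58.5000; (r_i+r_j)·cross = 22·-58.5000 = -1287.0000
edge 1: (17,24)→(19,27)  cross = 17·27 − 19·24 = 3.0000; (r_i+r_j)·cross = 36·3.0000 = 108.0000
edge 2: (19,27)→(7,40)  cross = 19·40 − 7·27 = 571.0000; (r_i+r_j)·cross = 26·571.0000 = 14846.0000
edge 3: (7,40)→(5,10.5)  cross = 7·10.5 − 5·40 = -126.5000; (r_i+r_j)·cross = 12·-126.5000 = -1518.0000
Σcross = 389.0000 → A = |Σcross|/2 = 194.5000 mm²
Σ(r_i+r_j)·cross = 12149.0000 → first moment M = |Σ|/6 = 2024.8333
R_c = M/A = 2024.8333/194.5000 = 10.4105 mm
θ = 45° = 0.785398 rad
V = θ·R_c·A = 0.785398·10.4105·194.5000 = 1590.300 mm³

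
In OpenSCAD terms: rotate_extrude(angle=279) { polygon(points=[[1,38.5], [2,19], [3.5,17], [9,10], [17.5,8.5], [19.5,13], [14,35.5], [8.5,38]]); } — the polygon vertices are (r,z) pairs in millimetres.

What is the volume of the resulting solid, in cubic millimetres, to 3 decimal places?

Profile (r,z), 8 vertices: (1,38.5) (2,19) (3.5,17) (9,10) (17.5,8.5) (19.5,13) (14,35.5) (8.5,38)
edge 0: (1,38.5)→(2,19)  cross = 1·19 − 2·38.5 = -58.0000; (r_i+r_j)·cross = 3·-58.0000 = -174.0000
edge 1: (2,19)→(3.5,17)  cross = 2·17 − 3.5·19 = -32.5000; (r_i+r_j)·cross = 5.5·-32.5000 = -178.7500
edge 2: (3.5,17)→(9,10)  cross = 3.5·10 − 9·17 = -118.0000; (r_i+r_j)·cross = 12.5·-118.0000 = -1475.0000
edge 3: (9,10)→(17.5,8.5)  cross = 9·8.5 − 17.5·10 = -98.5000; (r_i+r_j)·cross = 26.5·-98.5000 = -2610.2500
edge 4: (17.5,8.5)→(19.5,13)  cross = 17.5·13 − 19.5·8.5 = 61.7500; (r_i+r_j)·cross = 37·61.7500 = 2284.7500
edge 5: (19.5,13)→(14,35.5)  cross = 19.5·35.5 − 14·13 = 510.2500; (r_i+r_j)·cross = 33.5·510.2500 = 17093.3750
edge 6: (14,35.5)→(8.5,38)  cross = 14·38 − 8.5·35.5 = 230.2500; (r_i+r_j)·cross = 22.5·230.2500 = 5180.6250
edge 7: (8.5,38)→(1,38.5)  cross = 8.5·38.5 − 1·38 = 289.2500; (r_i+r_j)·cross = 9.5·289.2500 = 2747.8750
Σcross = 784.5000 → A = |Σcross|/2 = 392.2500 mm²
Σ(r_i+r_j)·cross = 22868.6250 → first moment M = |Σ|/6 = 3811.4375
R_c = M/A = 3811.4375/392.2500 = 9.7169 mm
θ = 279° = 4.869469 rad
V = θ·R_c·A = 4.869469·9.7169·392.2500 = 18559.675 mm³

Volume = 18559.675 mm³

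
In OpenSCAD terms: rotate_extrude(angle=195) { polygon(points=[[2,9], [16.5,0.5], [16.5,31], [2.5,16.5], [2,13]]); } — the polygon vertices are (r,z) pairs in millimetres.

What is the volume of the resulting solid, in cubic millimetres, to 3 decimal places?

Profile (r,z), 5 vertices: (2,9) (16.5,0.5) (16.5,31) (2.5,16.5) (2,13)
edge 0: (2,9)→(16.5,0.5)  cross = 2·0.5 − 16.5·9 = -147.5000; (r_i+r_j)·cross = 18.5·-147.5000 = -2728.7500
edge 1: (16.5,0.5)→(16.5,31)  cross = 16.5·31 − 16.5·0.5 = 503.2500; (r_i+r_j)·cross = 33·503.2500 = 16607.2500
edge 2: (16.5,31)→(2.5,16.5)  cross = 16.5·16.5 − 2.5·31 = 194.7500; (r_i+r_j)·cross = 19·194.7500 = 3700.2500
edge 3: (2.5,16.5)→(2,13)  cross = 2.5·13 − 2·16.5 = -0.5000; (r_i+r_j)·cross = 4.5·-0.5000 = -2.2500
edge 4: (2,13)→(2,9)  cross = 2·9 − 2·13 = -8.0000; (r_i+r_j)·cross = 4·-8.0000 = -32.0000
Σcross = 542.0000 → A = |Σcross|/2 = 271.0000 mm²
Σ(r_i+r_j)·cross = 17544.5000 → first moment M = |Σ|/6 = 2924.0833
R_c = M/A = 2924.0833/271.0000 = 10.7900 mm
θ = 195° = 3.403392 rad
V = θ·R_c·A = 3.403392·10.7900·271.0000 = 9951.802 mm³

Volume = 9951.802 mm³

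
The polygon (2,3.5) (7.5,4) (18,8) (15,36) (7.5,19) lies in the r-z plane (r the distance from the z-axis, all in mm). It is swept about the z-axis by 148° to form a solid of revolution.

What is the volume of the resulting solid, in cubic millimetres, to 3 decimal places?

Volume = 7392.150 mm³

Profile (r,z), 5 vertices: (2,3.5) (7.5,4) (18,8) (15,36) (7.5,19)
edge 0: (2,3.5)→(7.5,4)  cross = 2·4 − 7.5·3.5 = -18.2500; (r_i+r_j)·cross = 9.5·-18.2500 = -173.3750
edge 1: (7.5,4)→(18,8)  cross = 7.5·8 − 18·4 = -12.0000; (r_i+r_j)·cross = 25.5·-12.0000 = -306.0000
edge 2: (18,8)→(15,36)  cross = 18·36 − 15·8 = 528.0000; (r_i+r_j)·cross = 33·528.0000 = 17424.0000
edge 3: (15,36)→(7.5,19)  cross = 15·19 − 7.5·36 = 15.0000; (r_i+r_j)·cross = 22.5·15.0000 = 337.5000
edge 4: (7.5,19)→(2,3.5)  cross = 7.5·3.5 − 2·19 = -11.7500; (r_i+r_j)·cross = 9.5·-11.7500 = -111.6250
Σcross = 501.0000 → A = |Σcross|/2 = 250.5000 mm²
Σ(r_i+r_j)·cross = 17170.5000 → first moment M = |Σ|/6 = 2861.7500
R_c = M/A = 2861.7500/250.5000 = 11.4242 mm
θ = 148° = 2.583087 rad
V = θ·R_c·A = 2.583087·11.4242·250.5000 = 7392.150 mm³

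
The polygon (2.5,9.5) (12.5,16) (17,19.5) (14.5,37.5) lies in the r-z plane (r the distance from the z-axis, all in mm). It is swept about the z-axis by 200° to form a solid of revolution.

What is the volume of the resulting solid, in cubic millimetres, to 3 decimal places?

Profile (r,z), 4 vertices: (2.5,9.5) (12.5,16) (17,19.5) (14.5,37.5)
edge 0: (2.5,9.5)→(12.5,16)  cross = 2.5·16 − 12.5·9.5 = -78.7500; (r_i+r_j)·cross = 15·-78.7500 = -1181.2500
edge 1: (12.5,16)→(17,19.5)  cross = 12.5·19.5 − 17·16 = -28.2500; (r_i+r_j)·cross = 29.5·-28.2500 = -833.3750
edge 2: (17,19.5)→(14.5,37.5)  cross = 17·37.5 − 14.5·19.5 = 354.7500; (r_i+r_j)·cross = 31.5·354.7500 = 11174.6250
edge 3: (14.5,37.5)→(2.5,9.5)  cross = 14.5·9.5 − 2.5·37.5 = 44.0000; (r_i+r_j)·cross = 17·44.0000 = 748.0000
Σcross = 291.7500 → A = |Σcross|/2 = 145.8750 mm²
Σ(r_i+r_j)·cross = 9908.0000 → first moment M = |Σ|/6 = 1651.3333
R_c = M/A = 1651.3333/145.8750 = 11.3202 mm
θ = 200° = 3.490659 rad
V = θ·R_c·A = 3.490659·11.3202·145.8750 = 5764.241 mm³

Volume = 5764.241 mm³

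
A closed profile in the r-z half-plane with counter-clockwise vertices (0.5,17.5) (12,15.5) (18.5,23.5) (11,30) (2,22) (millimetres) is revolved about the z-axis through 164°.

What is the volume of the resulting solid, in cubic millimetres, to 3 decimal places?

Volume = 4054.862 mm³

Profile (r,z), 5 vertices: (0.5,17.5) (12,15.5) (18.5,23.5) (11,30) (2,22)
edge 0: (0.5,17.5)→(12,15.5)  cross = 0.5·15.5 − 12·17.5 = -202.2500; (r_i+r_j)·cross = 12.5·-202.2500 = -2528.1250
edge 1: (12,15.5)→(18.5,23.5)  cross = 12·23.5 − 18.5·15.5 = -4.7500; (r_i+r_j)·cross = 30.5·-4.7500 = -144.8750
edge 2: (18.5,23.5)→(11,30)  cross = 18.5·30 − 11·23.5 = 296.5000; (r_i+r_j)·cross = 29.5·296.5000 = 8746.7500
edge 3: (11,30)→(2,22)  cross = 11·22 − 2·30 = 182.0000; (r_i+r_j)·cross = 13·182.0000 = 2366.0000
edge 4: (2,22)→(0.5,17.5)  cross = 2·17.5 − 0.5·22 = 24.0000; (r_i+r_j)·cross = 2.5·24.0000 = 60.0000
Σcross = 295.5000 → A = |Σcross|/2 = 147.7500 mm²
Σ(r_i+r_j)·cross = 8499.7500 → first moment M = |Σ|/6 = 1416.6250
R_c = M/A = 1416.6250/147.7500 = 9.5880 mm
θ = 164° = 2.862340 rad
V = θ·R_c·A = 2.862340·9.5880·147.7500 = 4054.862 mm³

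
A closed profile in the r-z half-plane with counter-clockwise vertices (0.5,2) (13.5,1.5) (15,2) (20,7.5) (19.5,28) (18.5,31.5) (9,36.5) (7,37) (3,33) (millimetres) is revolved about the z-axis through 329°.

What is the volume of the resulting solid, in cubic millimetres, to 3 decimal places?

Volume = 33950.602 mm³

Profile (r,z), 9 vertices: (0.5,2) (13.5,1.5) (15,2) (20,7.5) (19.5,28) (18.5,31.5) (9,36.5) (7,37) (3,33)
edge 0: (0.5,2)→(13.5,1.5)  cross = 0.5·1.5 − 13.5·2 = -26.2500; (r_i+r_j)·cross = 14·-26.2500 = -367.5000
edge 1: (13.5,1.5)→(15,2)  cross = 13.5·2 − 15·1.5 = 4.5000; (r_i+r_j)·cross = 28.5·4.5000 = 128.2500
edge 2: (15,2)→(20,7.5)  cross = 15·7.5 − 20·2 = 72.5000; (r_i+r_j)·cross = 35·72.5000 = 2537.5000
edge 3: (20,7.5)→(19.5,28)  cross = 20·28 − 19.5·7.5 = 413.7500; (r_i+r_j)·cross = 39.5·413.7500 = 16343.1250
edge 4: (19.5,28)→(18.5,31.5)  cross = 19.5·31.5 − 18.5·28 = 96.2500; (r_i+r_j)·cross = 38·96.2500 = 3657.5000
edge 5: (18.5,31.5)→(9,36.5)  cross = 18.5·36.5 − 9·31.5 = 391.7500; (r_i+r_j)·cross = 27.5·391.7500 = 10773.1250
edge 6: (9,36.5)→(7,37)  cross = 9·37 − 7·36.5 = 77.5000; (r_i+r_j)·cross = 16·77.5000 = 1240.0000
edge 7: (7,37)→(3,33)  cross = 7·33 − 3·37 = 120.0000; (r_i+r_j)·cross = 10·120.0000 = 1200.0000
edge 8: (3,33)→(0.5,2)  cross = 3·2 − 0.5·33 = -10.5000; (r_i+r_j)·cross = 3.5·-10.5000 = -36.7500
Σcross = 1139.5000 → A = |Σcross|/2 = 569.7500 mm²
Σ(r_i+r_j)·cross = 35475.2500 → first moment M = |Σ|/6 = 5912.5417
R_c = M/A = 5912.5417/569.7500 = 10.3774 mm
θ = 329° = 5.742133 rad
V = θ·R_c·A = 5.742133·10.3774·569.7500 = 33950.602 mm³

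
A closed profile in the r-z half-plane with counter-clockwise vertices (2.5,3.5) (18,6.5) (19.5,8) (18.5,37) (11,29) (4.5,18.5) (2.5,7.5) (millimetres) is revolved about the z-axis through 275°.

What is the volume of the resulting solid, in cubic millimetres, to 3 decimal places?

Profile (r,z), 7 vertices: (2.5,3.5) (18,6.5) (19.5,8) (18.5,37) (11,29) (4.5,18.5) (2.5,7.5)
edge 0: (2.5,3.5)→(18,6.5)  cross = 2.5·6.5 − 18·3.5 = -46.7500; (r_i+r_j)·cross = 20.5·-46.7500 = -958.3750
edge 1: (18,6.5)→(19.5,8)  cross = 18·8 − 19.5·6.5 = 17.2500; (r_i+r_j)·cross = 37.5·17.2500 = 646.8750
edge 2: (19.5,8)→(18.5,37)  cross = 19.5·37 − 18.5·8 = 573.5000; (r_i+r_j)·cross = 38·573.5000 = 21793.0000
edge 3: (18.5,37)→(11,29)  cross = 18.5·29 − 11·37 = 129.5000; (r_i+r_j)·cross = 29.5·129.5000 = 3820.2500
edge 4: (11,29)→(4.5,18.5)  cross = 11·18.5 − 4.5·29 = 73.0000; (r_i+r_j)·cross = 15.5·73.0000 = 1131.5000
edge 5: (4.5,18.5)→(2.5,7.5)  cross = 4.5·7.5 − 2.5·18.5 = -12.5000; (r_i+r_j)·cross = 7·-12.5000 = -87.5000
edge 6: (2.5,7.5)→(2.5,3.5)  cross = 2.5·3.5 − 2.5·7.5 = -10.0000; (r_i+r_j)·cross = 5·-10.0000 = -50.0000
Σcross = 724.0000 → A = |Σcross|/2 = 362.0000 mm²
Σ(r_i+r_j)·cross = 26295.7500 → first moment M = |Σ|/6 = 4382.6250
R_c = M/A = 4382.6250/362.0000 = 12.1067 mm
θ = 275° = 4.799655 rad
V = θ·R_c·A = 4.799655·12.1067·362.0000 = 21035.090 mm³

Volume = 21035.090 mm³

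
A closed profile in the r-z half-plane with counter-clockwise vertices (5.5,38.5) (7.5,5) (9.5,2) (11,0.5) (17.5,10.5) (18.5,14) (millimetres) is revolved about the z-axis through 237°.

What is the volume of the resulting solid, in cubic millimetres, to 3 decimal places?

Volume = 10901.562 mm³

Profile (r,z), 6 vertices: (5.5,38.5) (7.5,5) (9.5,2) (11,0.5) (17.5,10.5) (18.5,14)
edge 0: (5.5,38.5)→(7.5,5)  cross = 5.5·5 − 7.5·38.5 = -261.2500; (r_i+r_j)·cross = 13·-261.2500 = -3396.2500
edge 1: (7.5,5)→(9.5,2)  cross = 7.5·2 − 9.5·5 = -32.5000; (r_i+r_j)·cross = 17·-32.5000 = -552.5000
edge 2: (9.5,2)→(11,0.5)  cross = 9.5·0.5 − 11·2 = -17.2500; (r_i+r_j)·cross = 20.5·-17.2500 = -353.6250
edge 3: (11,0.5)→(17.5,10.5)  cross = 11·10.5 − 17.5·0.5 = 106.7500; (r_i+r_j)·cross = 28.5·106.7500 = 3042.3750
edge 4: (17.5,10.5)→(18.5,14)  cross = 17.5·14 − 18.5·10.5 = 50.7500; (r_i+r_j)·cross = 36·50.7500 = 1827.0000
edge 5: (18.5,14)→(5.5,38.5)  cross = 18.5·38.5 − 5.5·14 = 635.2500; (r_i+r_j)·cross = 24·635.2500 = 15246.0000
Σcross = 481.7500 → A = |Σcross|/2 = 240.8750 mm²
Σ(r_i+r_j)·cross = 15813.0000 → first moment M = |Σ|/6 = 2635.5000
R_c = M/A = 2635.5000/240.8750 = 10.9414 mm
θ = 237° = 4.136430 rad
V = θ·R_c·A = 4.136430·10.9414·240.8750 = 10901.562 mm³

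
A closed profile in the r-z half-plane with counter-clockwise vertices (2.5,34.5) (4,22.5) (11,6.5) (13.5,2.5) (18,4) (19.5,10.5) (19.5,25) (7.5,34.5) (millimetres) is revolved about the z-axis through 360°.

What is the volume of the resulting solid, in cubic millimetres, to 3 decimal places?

Volume = 26148.523 mm³

Profile (r,z), 8 vertices: (2.5,34.5) (4,22.5) (11,6.5) (13.5,2.5) (18,4) (19.5,10.5) (19.5,25) (7.5,34.5)
edge 0: (2.5,34.5)→(4,22.5)  cross = 2.5·22.5 − 4·34.5 = -81.7500; (r_i+r_j)·cross = 6.5·-81.7500 = -531.3750
edge 1: (4,22.5)→(11,6.5)  cross = 4·6.5 − 11·22.5 = -221.5000; (r_i+r_j)·cross = 15·-221.5000 = -3322.5000
edge 2: (11,6.5)→(13.5,2.5)  cross = 11·2.5 − 13.5·6.5 = -60.2500; (r_i+r_j)·cross = 24.5·-60.2500 = -1476.1250
edge 3: (13.5,2.5)→(18,4)  cross = 13.5·4 − 18·2.5 = 9.0000; (r_i+r_j)·cross = 31.5·9.0000 = 283.5000
edge 4: (18,4)→(19.5,10.5)  cross = 18·10.5 − 19.5·4 = 111.0000; (r_i+r_j)·cross = 37.5·111.0000 = 4162.5000
edge 5: (19.5,10.5)→(19.5,25)  cross = 19.5·25 − 19.5·10.5 = 282.7500; (r_i+r_j)·cross = 39·282.7500 = 11027.2500
edge 6: (19.5,25)→(7.5,34.5)  cross = 19.5·34.5 − 7.5·25 = 485.2500; (r_i+r_j)·cross = 27·485.2500 = 13101.7500
edge 7: (7.5,34.5)→(2.5,34.5)  cross = 7.5·34.5 − 2.5·34.5 = 172.5000; (r_i+r_j)·cross = 10·172.5000 = 1725.0000
Σcross = 697.0000 → A = |Σcross|/2 = 348.5000 mm²
Σ(r_i+r_j)·cross = 24970.0000 → first moment M = |Σ|/6 = 4161.6667
R_c = M/A = 4161.6667/348.5000 = 11.9417 mm
θ = 360° = 6.283185 rad
V = θ·R_c·A = 6.283185·11.9417·348.5000 = 26148.523 mm³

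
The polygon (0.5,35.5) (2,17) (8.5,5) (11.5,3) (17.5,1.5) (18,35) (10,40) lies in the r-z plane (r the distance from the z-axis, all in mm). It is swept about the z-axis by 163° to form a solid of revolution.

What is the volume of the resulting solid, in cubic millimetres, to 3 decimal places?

Profile (r,z), 7 vertices: (0.5,35.5) (2,17) (8.5,5) (11.5,3) (17.5,1.5) (18,35) (10,40)
edge 0: (0.5,35.5)→(2,17)  cross = 0.5·17 − 2·35.5 = -62.5000; (r_i+r_j)·cross = 2.5·-62.5000 = -156.2500
edge 1: (2,17)→(8.5,5)  cross = 2·5 − 8.5·17 = -134.5000; (r_i+r_j)·cross = 10.5·-134.5000 = -1412.2500
edge 2: (8.5,5)→(11.5,3)  cross = 8.5·3 − 11.5·5 = -32.0000; (r_i+r_j)·cross = 20·-32.0000 = -640.0000
edge 3: (11.5,3)→(17.5,1.5)  cross = 11.5·1.5 − 17.5·3 = -35.2500; (r_i+r_j)·cross = 29·-35.2500 = -1022.2500
edge 4: (17.5,1.5)→(18,35)  cross = 17.5·35 − 18·1.5 = 585.5000; (r_i+r_j)·cross = 35.5·585.5000 = 20785.2500
edge 5: (18,35)→(10,40)  cross = 18·40 − 10·35 = 370.0000; (r_i+r_j)·cross = 28·370.0000 = 10360.0000
edge 6: (10,40)→(0.5,35.5)  cross = 10·35.5 − 0.5·40 = 335.0000; (r_i+r_j)·cross = 10.5·335.0000 = 3517.5000
Σcross = 1026.2500 → A = |Σcross|/2 = 513.1250 mm²
Σ(r_i+r_j)·cross = 31432.0000 → first moment M = |Σ|/6 = 5238.6667
R_c = M/A = 5238.6667/513.1250 = 10.2093 mm
θ = 163° = 2.844887 rad
V = θ·R_c·A = 2.844887·10.2093·513.1250 = 14903.413 mm³

Volume = 14903.413 mm³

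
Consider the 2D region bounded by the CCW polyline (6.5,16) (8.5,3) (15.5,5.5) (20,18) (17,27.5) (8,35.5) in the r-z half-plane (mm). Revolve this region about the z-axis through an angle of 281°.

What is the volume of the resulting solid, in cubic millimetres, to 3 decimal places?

Profile (r,z), 6 vertices: (6.5,16) (8.5,3) (15.5,5.5) (20,18) (17,27.5) (8,35.5)
edge 0: (6.5,16)→(8.5,3)  cross = 6.5·3 − 8.5·16 = -116.5000; (r_i+r_j)·cross = 15·-116.5000 = -1747.5000
edge 1: (8.5,3)→(15.5,5.5)  cross = 8.5·5.5 − 15.5·3 = 0.2500; (r_i+r_j)·cross = 24·0.2500 = 6.0000
edge 2: (15.5,5.5)→(20,18)  cross = 15.5·18 − 20·5.5 = 169.0000; (r_i+r_j)·cross = 35.5·169.0000 = 5999.5000
edge 3: (20,18)→(17,27.5)  cross = 20·27.5 − 17·18 = 244.0000; (r_i+r_j)·cross = 37·244.0000 = 9028.0000
edge 4: (17,27.5)→(8,35.5)  cross = 17·35.5 − 8·27.5 = 383.5000; (r_i+r_j)·cross = 25·383.5000 = 9587.5000
edge 5: (8,35.5)→(6.5,16)  cross = 8·16 − 6.5·35.5 = -102.7500; (r_i+r_j)·cross = 14.5·-102.7500 = -1489.8750
Σcross = 577.5000 → A = |Σcross|/2 = 288.7500 mm²
Σ(r_i+r_j)·cross = 21383.6250 → first moment M = |Σ|/6 = 3563.9375
R_c = M/A = 3563.9375/288.7500 = 12.3426 mm
θ = 281° = 4.904375 rad
V = θ·R_c·A = 4.904375·12.3426·288.7500 = 17478.887 mm³

Volume = 17478.887 mm³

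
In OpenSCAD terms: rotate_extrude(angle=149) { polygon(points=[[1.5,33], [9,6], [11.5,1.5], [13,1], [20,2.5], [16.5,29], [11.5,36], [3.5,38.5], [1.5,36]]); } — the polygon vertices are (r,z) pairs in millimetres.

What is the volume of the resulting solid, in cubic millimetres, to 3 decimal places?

Volume = 12175.785 mm³

Profile (r,z), 9 vertices: (1.5,33) (9,6) (11.5,1.5) (13,1) (20,2.5) (16.5,29) (11.5,36) (3.5,38.5) (1.5,36)
edge 0: (1.5,33)→(9,6)  cross = 1.5·6 − 9·33 = -288.0000; (r_i+r_j)·cross = 10.5·-288.0000 = -3024.0000
edge 1: (9,6)→(11.5,1.5)  cross = 9·1.5 − 11.5·6 = -55.5000; (r_i+r_j)·cross = 20.5·-55.5000 = -1137.7500
edge 2: (11.5,1.5)→(13,1)  cross = 11.5·1 − 13·1.5 = -8.0000; (r_i+r_j)·cross = 24.5·-8.0000 = -196.0000
edge 3: (13,1)→(20,2.5)  cross = 13·2.5 − 20·1 = 12.5000; (r_i+r_j)·cross = 33·12.5000 = 412.5000
edge 4: (20,2.5)→(16.5,29)  cross = 20·29 − 16.5·2.5 = 538.7500; (r_i+r_j)·cross = 36.5·538.7500 = 19664.3750
edge 5: (16.5,29)→(11.5,36)  cross = 16.5·36 − 11.5·29 = 260.5000; (r_i+r_j)·cross = 28·260.5000 = 7294.0000
edge 6: (11.5,36)→(3.5,38.5)  cross = 11.5·38.5 − 3.5·36 = 316.7500; (r_i+r_j)·cross = 15·316.7500 = 4751.2500
edge 7: (3.5,38.5)→(1.5,36)  cross = 3.5·36 − 1.5·38.5 = 68.2500; (r_i+r_j)·cross = 5·68.2500 = 341.2500
edge 8: (1.5,36)→(1.5,33)  cross = 1.5·33 − 1.5·36 = -4.5000; (r_i+r_j)·cross = 3·-4.5000 = -13.5000
Σcross = 840.7500 → A = |Σcross|/2 = 420.3750 mm²
Σ(r_i+r_j)·cross = 28092.1250 → first moment M = |Σ|/6 = 4682.0208
R_c = M/A = 4682.0208/420.3750 = 11.1377 mm
θ = 149° = 2.600541 rad
V = θ·R_c·A = 2.600541·11.1377·420.3750 = 12175.785 mm³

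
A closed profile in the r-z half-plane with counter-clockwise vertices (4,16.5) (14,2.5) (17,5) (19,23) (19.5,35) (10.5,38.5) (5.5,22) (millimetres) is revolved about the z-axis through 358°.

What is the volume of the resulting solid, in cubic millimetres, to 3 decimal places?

Volume = 28843.486 mm³

Profile (r,z), 7 vertices: (4,16.5) (14,2.5) (17,5) (19,23) (19.5,35) (10.5,38.5) (5.5,22)
edge 0: (4,16.5)→(14,2.5)  cross = 4·2.5 − 14·16.5 = -221.0000; (r_i+r_j)·cross = 18·-221.0000 = -3978.0000
edge 1: (14,2.5)→(17,5)  cross = 14·5 − 17·2.5 = 27.5000; (r_i+r_j)·cross = 31·27.5000 = 852.5000
edge 2: (17,5)→(19,23)  cross = 17·23 − 19·5 = 296.0000; (r_i+r_j)·cross = 36·296.0000 = 10656.0000
edge 3: (19,23)→(19.5,35)  cross = 19·35 − 19.5·23 = 216.5000; (r_i+r_j)·cross = 38.5·216.5000 = 8335.2500
edge 4: (19.5,35)→(10.5,38.5)  cross = 19.5·38.5 − 10.5·35 = 383.2500; (r_i+r_j)·cross = 30·383.2500 = 11497.5000
edge 5: (10.5,38.5)→(5.5,22)  cross = 10.5·22 − 5.5·38.5 = 19.2500; (r_i+r_j)·cross = 16·19.2500 = 308.0000
edge 6: (5.5,22)→(4,16.5)  cross = 5.5·16.5 − 4·22 = 2.7500; (r_i+r_j)·cross = 9.5·2.7500 = 26.1250
Σcross = 724.2500 → A = |Σcross|/2 = 362.1250 mm²
Σ(r_i+r_j)·cross = 27697.3750 → first moment M = |Σ|/6 = 4616.2292
R_c = M/A = 4616.2292/362.1250 = 12.7476 mm
θ = 358° = 6.248279 rad
V = θ·R_c·A = 6.248279·12.7476·362.1250 = 28843.486 mm³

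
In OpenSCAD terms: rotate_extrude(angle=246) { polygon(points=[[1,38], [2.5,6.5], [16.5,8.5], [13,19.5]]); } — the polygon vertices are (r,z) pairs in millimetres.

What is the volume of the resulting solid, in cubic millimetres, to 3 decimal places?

Profile (r,z), 4 vertices: (1,38) (2.5,6.5) (16.5,8.5) (13,19.5)
edge 0: (1,38)→(2.5,6.5)  cross = 1·6.5 − 2.5·38 = -88.5000; (r_i+r_j)·cross = 3.5·-88.5000 = -309.7500
edge 1: (2.5,6.5)→(16.5,8.5)  cross = 2.5·8.5 − 16.5·6.5 = -86.0000; (r_i+r_j)·cross = 19·-86.0000 = -1634.0000
edge 2: (16.5,8.5)→(13,19.5)  cross = 16.5·19.5 − 13·8.5 = 211.2500; (r_i+r_j)·cross = 29.5·211.2500 = 6231.8750
edge 3: (13,19.5)→(1,38)  cross = 13·38 − 1·19.5 = 474.5000; (r_i+r_j)·cross = 14·474.5000 = 6643.0000
Σcross = 511.2500 → A = |Σcross|/2 = 255.6250 mm²
Σ(r_i+r_j)·cross = 10931.1250 → first moment M = |Σ|/6 = 1821.8542
R_c = M/A = 1821.8542/255.6250 = 7.1271 mm
θ = 246° = 4.293510 rad
V = θ·R_c·A = 4.293510·7.1271·255.6250 = 7822.149 mm³

Volume = 7822.149 mm³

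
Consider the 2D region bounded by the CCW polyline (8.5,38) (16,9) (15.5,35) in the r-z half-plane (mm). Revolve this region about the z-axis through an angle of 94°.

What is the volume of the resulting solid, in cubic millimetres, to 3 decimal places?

Profile (r,z), 3 vertices: (8.5,38) (16,9) (15.5,35)
edge 0: (8.5,38)→(16,9)  cross = 8.5·9 − 16·38 = -531.5000; (r_i+r_j)·cross = 24.5·-531.5000 = -13021.7500
edge 1: (16,9)→(15.5,35)  cross = 16·35 − 15.5·9 = 420.5000; (r_i+r_j)·cross = 31.5·420.5000 = 13245.7500
edge 2: (15.5,35)→(8.5,38)  cross = 15.5·38 − 8.5·35 = 291.5000; (r_i+r_j)·cross = 24·291.5000 = 6996.0000
Σcross = 180.5000 → A = |Σcross|/2 = 90.2500 mm²
Σ(r_i+r_j)·cross = 7220.0000 → first moment M = |Σ|/6 = 1203.3333
R_c = M/A = 1203.3333/90.2500 = 13.3333 mm
θ = 94° = 1.640609 rad
V = θ·R_c·A = 1.640609·13.3333·90.2500 = 1974.200 mm³

Volume = 1974.200 mm³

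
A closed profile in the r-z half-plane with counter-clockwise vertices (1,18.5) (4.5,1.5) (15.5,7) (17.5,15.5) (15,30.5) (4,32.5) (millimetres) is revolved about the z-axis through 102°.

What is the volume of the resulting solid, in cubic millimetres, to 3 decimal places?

Profile (r,z), 6 vertices: (1,18.5) (4.5,1.5) (15.5,7) (17.5,15.5) (15,30.5) (4,32.5)
edge 0: (1,18.5)→(4.5,1.5)  cross = 1·1.5 − 4.5·18.5 = -81.7500; (r_i+r_j)·cross = 5.5·-81.7500 = -449.6250
edge 1: (4.5,1.5)→(15.5,7)  cross = 4.5·7 − 15.5·1.5 = 8.2500; (r_i+r_j)·cross = 20·8.2500 = 165.0000
edge 2: (15.5,7)→(17.5,15.5)  cross = 15.5·15.5 − 17.5·7 = 117.7500; (r_i+r_j)·cross = 33·117.7500 = 3885.7500
edge 3: (17.5,15.5)→(15,30.5)  cross = 17.5·30.5 − 15·15.5 = 301.2500; (r_i+r_j)·cross = 32.5·301.2500 = 9790.6250
edge 4: (15,30.5)→(4,32.5)  cross = 15·32.5 − 4·30.5 = 365.5000; (r_i+r_j)·cross = 19·365.5000 = 6944.5000
edge 5: (4,32.5)→(1,18.5)  cross = 4·18.5 − 1·32.5 = 41.5000; (r_i+r_j)·cross = 5·41.5000 = 207.5000
Σcross = 752.5000 → A = |Σcross|/2 = 376.2500 mm²
Σ(r_i+r_j)·cross = 20543.7500 → first moment M = |Σ|/6 = 3423.9583
R_c = M/A = 3423.9583/376.2500 = 9.1002 mm
θ = 102° = 1.780236 rad
V = θ·R_c·A = 1.780236·9.1002·376.2500 = 6095.453 mm³

Volume = 6095.453 mm³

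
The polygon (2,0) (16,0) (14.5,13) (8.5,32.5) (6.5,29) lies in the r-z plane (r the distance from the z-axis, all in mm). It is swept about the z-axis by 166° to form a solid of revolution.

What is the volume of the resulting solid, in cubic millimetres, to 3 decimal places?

Volume = 7087.148 mm³

Profile (r,z), 5 vertices: (2,0) (16,0) (14.5,13) (8.5,32.5) (6.5,29)
edge 0: (2,0)→(16,0)  cross = 2·0 − 16·0 = 0.0000; (r_i+r_j)·cross = 18·0.0000 = 0.0000
edge 1: (16,0)→(14.5,13)  cross = 16·13 − 14.5·0 = 208.0000; (r_i+r_j)·cross = 30.5·208.0000 = 6344.0000
edge 2: (14.5,13)→(8.5,32.5)  cross = 14.5·32.5 − 8.5·13 = 360.7500; (r_i+r_j)·cross = 23·360.7500 = 8297.2500
edge 3: (8.5,32.5)→(6.5,29)  cross = 8.5·29 − 6.5·32.5 = 35.2500; (r_i+r_j)·cross = 15·35.2500 = 528.7500
edge 4: (6.5,29)→(2,0)  cross = 6.5·0 − 2·29 = -58.0000; (r_i+r_j)·cross = 8.5·-58.0000 = -493.0000
Σcross = 546.0000 → A = |Σcross|/2 = 273.0000 mm²
Σ(r_i+r_j)·cross = 14677.0000 → first moment M = |Σ|/6 = 2446.1667
R_c = M/A = 2446.1667/273.0000 = 8.9603 mm
θ = 166° = 2.897247 rad
V = θ·R_c·A = 2.897247·8.9603·273.0000 = 7087.148 mm³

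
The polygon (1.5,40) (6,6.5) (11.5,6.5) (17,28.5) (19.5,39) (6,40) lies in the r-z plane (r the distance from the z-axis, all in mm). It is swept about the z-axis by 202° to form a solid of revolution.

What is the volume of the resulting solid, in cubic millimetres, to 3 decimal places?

Volume = 13530.384 mm³

Profile (r,z), 6 vertices: (1.5,40) (6,6.5) (11.5,6.5) (17,28.5) (19.5,39) (6,40)
edge 0: (1.5,40)→(6,6.5)  cross = 1.5·6.5 − 6·40 = -230.2500; (r_i+r_j)·cross = 7.5·-230.2500 = -1726.8750
edge 1: (6,6.5)→(11.5,6.5)  cross = 6·6.5 − 11.5·6.5 = -35.7500; (r_i+r_j)·cross = 17.5·-35.7500 = -625.6250
edge 2: (11.5,6.5)→(17,28.5)  cross = 11.5·28.5 − 17·6.5 = 217.2500; (r_i+r_j)·cross = 28.5·217.2500 = 6191.6250
edge 3: (17,28.5)→(19.5,39)  cross = 17·39 − 19.5·28.5 = 107.2500; (r_i+r_j)·cross = 36.5·107.2500 = 3914.6250
edge 4: (19.5,39)→(6,40)  cross = 19.5·40 − 6·39 = 546.0000; (r_i+r_j)·cross = 25.5·546.0000 = 13923.0000
edge 5: (6,40)→(1.5,40)  cross = 6·40 − 1.5·40 = 180.0000; (r_i+r_j)·cross = 7.5·180.0000 = 1350.0000
Σcross = 784.5000 → A = |Σcross|/2 = 392.2500 mm²
Σ(r_i+r_j)·cross = 23026.7500 → first moment M = |Σ|/6 = 3837.7917
R_c = M/A = 3837.7917/392.2500 = 9.7840 mm
θ = 202° = 3.525565 rad
V = θ·R_c·A = 3.525565·9.7840·392.2500 = 13530.384 mm³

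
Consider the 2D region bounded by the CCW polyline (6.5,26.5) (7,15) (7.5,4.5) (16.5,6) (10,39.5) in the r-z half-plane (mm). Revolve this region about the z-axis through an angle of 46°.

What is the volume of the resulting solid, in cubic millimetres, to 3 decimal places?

Profile (r,z), 5 vertices: (6.5,26.5) (7,15) (7.5,4.5) (16.5,6) (10,39.5)
edge 0: (6.5,26.5)→(7,15)  cross = 6.5·15 − 7·26.5 = -88.0000; (r_i+r_j)·cross = 13.5·-88.0000 = -1188.0000
edge 1: (7,15)→(7.5,4.5)  cross = 7·4.5 − 7.5·15 = -81.0000; (r_i+r_j)·cross = 14.5·-81.0000 = -1174.5000
edge 2: (7.5,4.5)→(16.5,6)  cross = 7.5·6 − 16.5·4.5 = -29.2500; (r_i+r_j)·cross = 24·-29.2500 = -702.0000
edge 3: (16.5,6)→(10,39.5)  cross = 16.5·39.5 − 10·6 = 591.7500; (r_i+r_j)·cross = 26.5·591.7500 = 15681.3750
edge 4: (10,39.5)→(6.5,26.5)  cross = 10·26.5 − 6.5·39.5 = 8.2500; (r_i+r_j)·cross = 16.5·8.2500 = 136.1250
Σcross = 401.7500 → A = |Σcross|/2 = 200.8750 mm²
Σ(r_i+r_j)·cross = 12753.0000 → first moment M = |Σ|/6 = 2125.5000
R_c = M/A = 2125.5000/200.8750 = 10.5812 mm
θ = 46° = 0.802851 rad
V = θ·R_c·A = 0.802851·10.5812·200.8750 = 1706.461 mm³

Volume = 1706.461 mm³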